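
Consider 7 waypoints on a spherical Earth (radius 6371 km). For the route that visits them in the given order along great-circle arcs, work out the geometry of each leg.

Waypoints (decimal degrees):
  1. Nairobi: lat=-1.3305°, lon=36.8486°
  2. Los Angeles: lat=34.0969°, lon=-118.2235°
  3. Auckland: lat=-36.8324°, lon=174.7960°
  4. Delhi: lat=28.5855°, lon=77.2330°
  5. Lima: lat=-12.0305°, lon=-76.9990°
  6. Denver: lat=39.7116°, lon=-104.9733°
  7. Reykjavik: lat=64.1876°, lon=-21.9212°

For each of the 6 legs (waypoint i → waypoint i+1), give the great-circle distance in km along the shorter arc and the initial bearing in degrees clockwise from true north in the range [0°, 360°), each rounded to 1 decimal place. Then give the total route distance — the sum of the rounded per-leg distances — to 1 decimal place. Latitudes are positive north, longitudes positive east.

Leg 1: φ1=-0.0232216, φ2=0.5951032, Δφ=0.6183248, Δλ=-2.7065187 rad; a=sin²(Δφ/2)+cosφ1·cosφ2·sin²(Δλ/2)=0.8818795412; c=2·atan2(√a, √(1-a))=2.439913056; dist=6371·c=15544.686 ≈ 15544.7 km; running total=15544.7 km
Leg 1 bearing: y=sinΔλ·cosφ2=-0.34902154, x=cosφ1·sinφ2-sinφ1·cosφ2·cosΔλ=0.54300647; θ=atan2(y, x)=-32.7312° <0 so +360° → 327.2688° ≈ 327.3°
Leg 2: φ1=0.5951032, φ2=-0.6428467, Δφ=-1.2379498, Δλ=5.1141550 rad; a=sin²(Δφ/2)+cosφ1·cosφ2·sin²(Δλ/2)=0.5384398334; c=2·atan2(√a, √(1-a))=1.647751928; dist=6371·c=10497.828 ≈ 10497.8 km; running total=26042.5 km
Leg 2 bearing: y=sinΔλ·cosφ2=-0.73665870, x=cosφ1·sinφ2-sinφ1·cosφ2·cosΔλ=-0.67188055; θ=atan2(y, x)=-132.3668° <0 so +360° → 227.6332° ≈ 227.6°
Leg 3: φ1=-0.6428467, φ2=0.4989111, Δφ=1.1417577, Δλ=-1.7027956 rad; a=sin²(Δφ/2)+cosφ1·cosφ2·sin²(Δλ/2)=0.6896674020; c=2·atan2(√a, √(1-a))=1.959873588; dist=6371·c=12486.355 ≈ 12486.4 km; running total=38528.9 km
Leg 3 bearing: y=sinΔλ·cosφ2=-0.87046524, x=cosφ1·sinφ2-sinφ1·cosφ2·cosΔλ=0.31368038; θ=atan2(y, x)=-70.1829° <0 so +360° → 289.8171° ≈ 289.8°
Leg 4: φ1=0.4989111, φ2=-0.2099718, Δφ=-0.7088829, Δλ=-2.6918562 rad; a=sin²(Δφ/2)+cosφ1·cosφ2·sin²(Δλ/2)=0.9365736272; c=2·atan2(√a, √(1-a))=2.632418264; dist=6371·c=16771.137 ≈ 16771.1 km; running total=55300.0 km
Leg 4 bearing: y=sinΔλ·cosφ2=-0.42518017, x=cosφ1·sinφ2-sinφ1·cosφ2·cosΔλ=0.23840238; θ=atan2(y, x)=-60.7203° <0 so +360° → 299.2797° ≈ 299.3°
Leg 5: φ1=-0.2099718, φ2=0.6930982, Δφ=0.9030700, Δλ=-0.4882436 rad; a=sin²(Δφ/2)+cosφ1·cosφ2·sin²(Δλ/2)=0.2343533307; c=2·atan2(√a, √(1-a))=1.010669866; dist=6371·c=6438.978 ≈ 6439.0 km; running total=61739.0 km
Leg 5 bearing: y=sinΔλ·cosφ2=-0.36084579, x=cosφ1·sinφ2-sinφ1·cosφ2·cosΔλ=0.76649704; θ=atan2(y, x)=-25.2098° <0 so +360° → 334.7902° ≈ 334.8°
Leg 6: φ1=0.6930982, φ2=1.1202850, Δφ=0.4271868, Δλ=1.4495326 rad; a=sin²(Δφ/2)+cosφ1·cosφ2·sin²(Δλ/2)=0.1921531291; c=2·atan2(√a, √(1-a))=0.907530264; dist=6371·c=5781.875 ≈ 5781.9 km; running total=67520.9 km
Leg 6 bearing: y=sinΔλ·cosφ2=0.43222841, x=cosφ1·sinφ2-sinφ1·cosφ2·cosΔλ=0.65886252; θ=atan2(y, x)=33.2658° ≈ 33.3°

Leg 1: dist=15544.7 km, bearing=327.3°
Leg 2: dist=10497.8 km, bearing=227.6°
Leg 3: dist=12486.4 km, bearing=289.8°
Leg 4: dist=16771.1 km, bearing=299.3°
Leg 5: dist=6439.0 km, bearing=334.8°
Leg 6: dist=5781.9 km, bearing=33.3°
Total: 67520.9 km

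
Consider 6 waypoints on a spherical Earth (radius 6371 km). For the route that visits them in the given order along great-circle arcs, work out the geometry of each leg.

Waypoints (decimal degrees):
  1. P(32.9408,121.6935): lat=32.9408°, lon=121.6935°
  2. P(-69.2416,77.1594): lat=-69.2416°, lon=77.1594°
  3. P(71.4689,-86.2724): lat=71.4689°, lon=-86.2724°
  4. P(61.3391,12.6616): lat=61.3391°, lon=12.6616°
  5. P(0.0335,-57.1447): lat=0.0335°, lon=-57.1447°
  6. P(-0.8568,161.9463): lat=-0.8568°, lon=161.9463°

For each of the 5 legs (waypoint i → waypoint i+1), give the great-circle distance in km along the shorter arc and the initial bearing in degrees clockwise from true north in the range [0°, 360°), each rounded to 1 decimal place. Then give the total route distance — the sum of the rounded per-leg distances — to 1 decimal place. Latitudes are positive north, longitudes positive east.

Leg 1: dist=11925.0 km, bearing=195.1°
Leg 2: dist=19350.7 km, bearing=299.5°
Leg 3: dist=4010.7 km, bearing=53.6°
Leg 4: dist=8944.5 km, bearing=252.1°
Leg 5: dist=15667.6 km, bearing=268.7°
Total: 59898.5 km

Leg 1: φ1=0.5749254, φ2=-1.2084939, Δφ=-1.7834193, Δλ=-0.7772667 rad; a=sin²(Δφ/2)+cosφ1·cosφ2·sin²(Δλ/2)=0.6482208343; c=2·atan2(√a, √(1-a))=1.871761013; dist=6371·c=11924.989 ≈ 11925.0 km; running total=11925.0 km
Leg 1 bearing: y=sinΔλ·cosφ2=-0.24857237, x=cosφ1·sinφ2-sinφ1·cosφ2·cosΔλ=-0.92213563; θ=atan2(y, x)=-164.9138° <0 so +360° → 195.0862° ≈ 195.1°
Leg 2: φ1=-1.2084939, φ2=1.2473676, Δφ=2.4558615, Δλ=-2.8524230 rad; a=sin²(Δφ/2)+cosφ1·cosφ2·sin²(Δλ/2)=0.9972838198; c=2·atan2(√a, √(1-a))=3.037311438; dist=6371·c=19350.711 ≈ 19350.7 km; running total=31275.7 km
Leg 2 bearing: y=sinΔλ·cosφ2=-0.09062824, x=cosφ1·sinφ2-sinφ1·cosφ2·cosΔλ=0.05120286; θ=atan2(y, x)=-60.5346° <0 so +360° → 299.4654° ≈ 299.5°
Leg 3: φ1=1.2473676, φ2=1.0705693, Δφ=-0.1767984, Δλ=1.7267240 rad; a=sin²(Δφ/2)+cosφ1·cosφ2·sin²(Δλ/2)=0.0958473508; c=2·atan2(√a, √(1-a))=0.629528333; dist=6371·c=4010.725 ≈ 4010.7 km; running total=35286.4 km
Leg 3 bearing: y=sinΔλ·cosφ2=0.47380594, x=cosφ1·sinφ2-sinφ1·cosφ2·cosΔλ=0.34950033; θ=atan2(y, x)=53.5859° ≈ 53.6°
Leg 4: φ1=1.0705693, φ2=0.0005847, Δφ=-1.0699846, Δλ=-1.2183498 rad; a=sin²(Δφ/2)+cosφ1·cosφ2·sin²(Δλ/2)=0.4169614487; c=2·atan2(√a, √(1-a))=1.403946145; dist=6371·c=8944.541 ≈ 8944.5 km; running total=44230.9 km
Leg 4 bearing: y=sinΔλ·cosφ2=-0.93853082, x=cosφ1·sinφ2-sinφ1·cosφ2·cosΔλ=-0.30261905; θ=atan2(y, x)=-107.8714° <0 so +360° → 252.1286° ≈ 252.1°
Leg 5: φ1=0.0005847, φ2=-0.0149540, Δφ=-0.0155387, Δλ=3.8238593 rad; a=sin²(Δφ/2)+cosφ1·cosφ2·sin²(Δλ/2)=0.8880336472; c=2·atan2(√a, √(1-a))=2.459202036; dist=6371·c=15667.576 ≈ 15667.6 km; running total=59898.5 km
Leg 5 bearing: y=sinΔλ·cosφ2=-0.63048340, x=cosφ1·sinφ2-sinφ1·cosφ2·cosΔλ=-0.01449967; θ=atan2(y, x)=-91.3174° <0 so +360° → 268.6826° ≈ 268.7°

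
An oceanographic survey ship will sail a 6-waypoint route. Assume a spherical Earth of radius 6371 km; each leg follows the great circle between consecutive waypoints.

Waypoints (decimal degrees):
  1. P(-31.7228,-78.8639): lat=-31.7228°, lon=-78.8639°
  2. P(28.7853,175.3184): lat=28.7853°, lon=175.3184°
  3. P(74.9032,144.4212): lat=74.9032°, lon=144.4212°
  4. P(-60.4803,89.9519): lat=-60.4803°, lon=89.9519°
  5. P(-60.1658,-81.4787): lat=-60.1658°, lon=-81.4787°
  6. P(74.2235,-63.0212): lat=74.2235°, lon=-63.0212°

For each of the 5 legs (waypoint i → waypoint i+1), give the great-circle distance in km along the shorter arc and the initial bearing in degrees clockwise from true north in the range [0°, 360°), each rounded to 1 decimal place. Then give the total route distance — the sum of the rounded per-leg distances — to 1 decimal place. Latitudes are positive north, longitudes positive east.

Leg 1: φ1=-0.5536673, φ2=0.5023983, Δφ=1.0560656, Δλ=4.4363180 rad; a=sin²(Δφ/2)+cosφ1·cosφ2·sin²(Δλ/2)=0.7281987203; c=2·atan2(√a, √(1-a))=2.044738463; dist=6371·c=13027.029 ≈ 13027.0 km; running total=13027.0 km
Leg 1 bearing: y=sinΔλ·cosφ2=-0.84324320, x=cosφ1·sinφ2-sinφ1·cosφ2·cosΔλ=0.28397585; θ=atan2(y, x)=-71.3882° <0 so +360° → 288.6118° ≈ 288.6°
Leg 2: φ1=0.5023983, φ2=1.3073075, Δφ=0.8049092, Δλ=-0.5392579 rad; a=sin²(Δφ/2)+cosφ1·cosφ2·sin²(Δλ/2)=0.1696083266; c=2·atan2(√a, √(1-a))=0.848934385; dist=6371·c=5408.561 ≈ 5408.6 km; running total=18435.6 km
Leg 2 bearing: y=sinΔλ·cosφ2=-0.13374120, x=cosφ1·sinφ2-sinφ1·cosφ2·cosΔλ=0.73856527; θ=atan2(y, x)=-10.2640° <0 so +360° → 349.7360° ≈ 349.7°
Leg 3: φ1=1.3073075, φ2=-1.0555804, Δφ=-2.3628878, Δλ=-0.9506686 rad; a=sin²(Δφ/2)+cosφ1·cosφ2·sin²(Δλ/2)=0.8827881029; c=2·atan2(√a, √(1-a))=2.442732821; dist=6371·c=15562.651 ≈ 15562.7 km; running total=33998.3 km
Leg 3 bearing: y=sinΔλ·cosφ2=-0.40097990, x=cosφ1·sinφ2-sinφ1·cosφ2·cosΔλ=-0.50309859; θ=atan2(y, x)=-141.4444° <0 so +360° → 218.5556° ≈ 218.6°
Leg 4: φ1=-1.0555804, φ2=-1.0500913, Δφ=0.0054891, Δλ=-2.9920284 rad; a=sin²(Δφ/2)+cosφ1·cosφ2·sin²(Δλ/2)=0.2437648211; c=2·atan2(√a, √(1-a))=1.032737157; dist=6371·c=6579.568 ≈ 6579.6 km; running total=40577.9 km
Leg 4 bearing: y=sinΔλ·cosφ2=-0.07412989, x=cosφ1·sinφ2-sinφ1·cosφ2·cosΔλ=-0.85549921; θ=atan2(y, x)=-175.0476° <0 so +360° → 184.9524° ≈ 185.0°
Leg 5: φ1=-1.0500913, φ2=1.2954445, Δφ=2.3455358, Δλ=0.3221441 rad; a=sin²(Δφ/2)+cosφ1·cosφ2·sin²(Δλ/2)=0.8532439432; c=2·atan2(√a, √(1-a))=2.355319623; dist=6371·c=15005.741 ≈ 15005.7 km; running total=55583.6 km
Leg 5 bearing: y=sinΔλ·cosφ2=0.08607928, x=cosφ1·sinφ2-sinφ1·cosφ2·cosΔλ=0.70247080; θ=atan2(y, x)=6.9861° ≈ 7.0°

Leg 1: dist=13027.0 km, bearing=288.6°
Leg 2: dist=5408.6 km, bearing=349.7°
Leg 3: dist=15562.7 km, bearing=218.6°
Leg 4: dist=6579.6 km, bearing=185.0°
Leg 5: dist=15005.7 km, bearing=7.0°
Total: 55583.6 km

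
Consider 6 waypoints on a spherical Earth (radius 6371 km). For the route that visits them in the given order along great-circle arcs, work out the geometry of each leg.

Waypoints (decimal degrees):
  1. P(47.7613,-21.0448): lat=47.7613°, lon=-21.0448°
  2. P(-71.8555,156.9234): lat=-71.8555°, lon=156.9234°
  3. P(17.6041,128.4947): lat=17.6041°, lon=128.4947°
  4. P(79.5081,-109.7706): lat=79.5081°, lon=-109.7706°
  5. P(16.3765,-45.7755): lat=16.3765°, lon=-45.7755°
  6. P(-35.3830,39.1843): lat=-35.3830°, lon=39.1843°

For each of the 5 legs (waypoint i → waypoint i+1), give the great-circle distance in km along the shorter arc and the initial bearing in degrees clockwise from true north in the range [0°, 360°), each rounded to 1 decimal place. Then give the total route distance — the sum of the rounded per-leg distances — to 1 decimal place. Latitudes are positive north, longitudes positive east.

Leg 1: dist=17333.9 km, bearing=178.5°
Leg 2: dist=10175.5 km, bearing=333.0°
Leg 3: dist=8685.1 km, bearing=9.1°
Leg 4: dist=7703.4 km, bearing=112.8°
Leg 5: dist=10610.7 km, bearing=125.3°
Total: 54508.6 km

Leg 1: φ1=0.8335919, φ2=-1.2541151, Δφ=-2.0877070, Δλ=3.1061311 rad; a=sin²(Δφ/2)+cosφ1·cosφ2·sin²(Δλ/2)=0.9563719483; c=2·atan2(√a, √(1-a))=2.720747261; dist=6371·c=17333.881 ≈ 17333.9 km; running total=17333.9 km
Leg 1 bearing: y=sinΔλ·cosφ2=0.01104094, x=cosφ1·sinφ2-sinφ1·cosφ2·cosΔλ=-0.40838300; θ=atan2(y, x)=178.4513° ≈ 178.5°
Leg 2: φ1=-1.2541151, φ2=0.3072495, Δφ=1.5613646, Δλ=-0.4961744 rad; a=sin²(Δφ/2)+cosφ1·cosφ2·sin²(Δλ/2)=0.5131815666; c=2·atan2(√a, √(1-a))=1.597162515; dist=6371·c=10175.522 ≈ 10175.5 km; running total=27509.4 km
Leg 2 bearing: y=sinΔλ·cosφ2=-0.45377020, x=cosφ1·sinφ2-sinφ1·cosφ2·cosΔλ=0.89072869; θ=atan2(y, x)=-26.9960° <0 so +360° → 333.0040° ≈ 333.0°
Leg 3: φ1=0.3072495, φ2=1.3876781, Δφ=1.0804286, Δλ=-4.1585140 rad; a=sin²(Δφ/2)+cosφ1·cosφ2·sin²(Δλ/2)=0.3969566748; c=2·atan2(√a, √(1-a))=1.363222261; dist=6371·c=8685.089 ≈ 8685.1 km; running total=36194.5 km
Leg 3 bearing: y=sinΔλ·cosφ2=0.15487176, x=cosφ1·sinφ2-sinφ1·cosφ2·cosΔλ=0.96620031; θ=atan2(y, x)=9.1064° ≈ 9.1°
Leg 4: φ1=1.3876781, φ2=0.2858238, Δφ=-1.1018543, Δλ=1.1169252 rad; a=sin²(Δφ/2)+cosφ1·cosφ2·sin²(Δλ/2)=0.3230826430; c=2·atan2(√a, √(1-a))=1.209128438; dist=6371·c=7703.357 ≈ 7703.4 km; running total=43897.9 km
Leg 4 bearing: y=sinΔλ·cosφ2=0.86229373, x=cosφ1·sinφ2-sinφ1·cosφ2·cosΔλ=-0.36228514; θ=atan2(y, x)=112.7893° ≈ 112.8°
Leg 5: φ1=0.2858238, φ2=-0.6175498, Δφ=-0.9033737, Δλ=1.4828282 rad; a=sin²(Δφ/2)+cosφ1·cosφ2·sin²(Δλ/2)=0.5472685169; c=2·atan2(√a, √(1-a))=1.665474747; dist=6371·c=10610.740 ≈ 10610.7 km; running total=54508.6 km
Leg 5 bearing: y=sinΔλ·cosφ2=0.81214712, x=cosφ1·sinφ2-sinφ1·cosφ2·cosΔλ=-0.57574283; θ=atan2(y, x)=125.3334° ≈ 125.3°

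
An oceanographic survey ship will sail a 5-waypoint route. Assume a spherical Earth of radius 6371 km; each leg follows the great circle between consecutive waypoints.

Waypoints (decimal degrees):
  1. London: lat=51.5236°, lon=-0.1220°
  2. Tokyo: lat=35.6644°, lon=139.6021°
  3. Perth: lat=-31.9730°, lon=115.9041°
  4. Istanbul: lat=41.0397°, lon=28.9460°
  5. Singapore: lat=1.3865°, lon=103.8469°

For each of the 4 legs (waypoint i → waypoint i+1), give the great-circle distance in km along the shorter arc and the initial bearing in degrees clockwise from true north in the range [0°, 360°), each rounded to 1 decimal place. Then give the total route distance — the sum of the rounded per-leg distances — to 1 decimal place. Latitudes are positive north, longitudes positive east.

Leg 1: dist=9556.3 km, bearing=31.8°
Leg 2: dist=7916.5 km, bearing=201.1°
Leg 3: dist=12040.6 km, bearing=307.5°
Leg 4: dist=8644.6 km, bearing=99.0°
Total: 38158.0 km

Leg 1: φ1=0.8992565, φ2=0.6224612, Δφ=-0.2767953, Δλ=2.4386456 rad; a=sin²(Δφ/2)+cosφ1·cosφ2·sin²(Δλ/2)=0.4646129343; c=2·atan2(√a, √(1-a))=1.499962977; dist=6371·c=9556.264 ≈ 9556.3 km; running total=9556.3 km
Leg 1 bearing: y=sinΔλ·cosφ2=0.52522106, x=cosφ1·sinφ2-sinφ1·cosφ2·cosΔλ=0.84801761; θ=atan2(y, x)=31.7721° ≈ 31.8°
Leg 2: φ1=0.6224612, φ2=-0.5580341, Δφ=-1.1804953, Δλ=-0.4136081 rad; a=sin²(Δφ/2)+cosφ1·cosφ2·sin²(Δλ/2)=0.3388242713; c=2·atan2(√a, √(1-a))=1.242583831; dist=6371·c=7916.502 ≈ 7916.5 km; running total=17472.8 km
Leg 2 bearing: y=sinΔλ·cosφ2=-0.34094427, x=cosφ1·sinφ2-sinφ1·cosφ2·cosΔλ=-0.88308920; θ=atan2(y, x)=-158.8894° <0 so +360° → 201.1106° ≈ 201.1°
Leg 3: φ1=-0.5580341, φ2=0.7162779, Δφ=1.2743120, Δλ=-1.5177052 rad; a=sin²(Δφ/2)+cosφ1·cosφ2·sin²(Δλ/2)=0.6568597046; c=2·atan2(√a, √(1-a))=1.889904002; dist=6371·c=12040.578 ≈ 12040.6 km; running total=29513.4 km
Leg 3 bearing: y=sinΔλ·cosφ2=-0.75319207, x=cosφ1·sinφ2-sinφ1·cosφ2·cosΔλ=0.57817112; θ=atan2(y, x)=-52.4892° <0 so +360° → 307.5108° ≈ 307.5°
Leg 4: φ1=0.7162779, φ2=0.0241990, Δφ=-0.6920789, Δλ=1.3072673 rad; a=sin²(Δφ/2)+cosφ1·cosφ2·sin²(Δλ/2)=0.3938475581; c=2·atan2(√a, √(1-a))=1.356863316; dist=6371·c=8644.576 ≈ 8644.6 km; running total=38158.0 km
Leg 4 bearing: y=sinΔλ·cosφ2=0.96519405, x=cosφ1·sinφ2-sinφ1·cosφ2·cosΔλ=-0.15273206; θ=atan2(y, x)=98.9919° ≈ 99.0°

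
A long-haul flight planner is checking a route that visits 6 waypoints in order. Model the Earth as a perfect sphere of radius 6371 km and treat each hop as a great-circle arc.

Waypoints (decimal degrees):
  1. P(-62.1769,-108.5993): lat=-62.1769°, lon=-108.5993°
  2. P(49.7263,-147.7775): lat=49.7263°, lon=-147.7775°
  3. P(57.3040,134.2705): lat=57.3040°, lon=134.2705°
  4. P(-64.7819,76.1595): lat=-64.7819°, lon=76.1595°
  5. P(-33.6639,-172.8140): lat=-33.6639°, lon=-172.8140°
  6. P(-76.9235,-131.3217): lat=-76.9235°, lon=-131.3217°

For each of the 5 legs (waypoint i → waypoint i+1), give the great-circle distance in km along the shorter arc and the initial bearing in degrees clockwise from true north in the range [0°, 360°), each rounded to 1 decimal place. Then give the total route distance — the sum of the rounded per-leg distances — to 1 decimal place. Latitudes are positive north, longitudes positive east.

Leg 1: φ1=-1.0851916, φ2=0.8678877, Δφ=1.9530793, Δλ=-0.6837886 rad; a=sin²(Δφ/2)+cosφ1·cosφ2·sin²(Δλ/2)=0.7204355550; c=2·atan2(√a, √(1-a))=2.027365289; dist=6371·c=12916.344 ≈ 12916.3 km; running total=12916.3 km
Leg 1 bearing: y=sinΔλ·cosφ2=-0.40837815, x=cosφ1·sinφ2-sinφ1·cosφ2·cosΔλ=0.79928715; θ=atan2(y, x)=-27.0638° <0 so +360° → 332.9362° ≈ 332.9°
Leg 2: φ1=0.8678877, φ2=1.0001435, Δφ=0.1322558, Δλ=4.9226662 rad; a=sin²(Δφ/2)+cosφ1·cosφ2·sin²(Δλ/2)=0.1425200179; c=2·atan2(√a, √(1-a))=0.774229484; dist=6371·c=4932.616 ≈ 4932.6 km; running total=17848.9 km
Leg 2 bearing: y=sinΔλ·cosφ2=-0.52828303, x=cosφ1·sinφ2-sinφ1·cosφ2·cosΔλ=0.45798394; θ=atan2(y, x)=-49.0770° <0 so +360° → 310.9230° ≈ 310.9°
Leg 3: φ1=1.0001435, φ2=-1.1306575, Δφ=-2.1308009, Δλ=-1.0142283 rad; a=sin²(Δφ/2)+cosφ1·cosφ2·sin²(Δλ/2)=0.8198793573; c=2·atan2(√a, √(1-a))=2.264980613; dist=6371·c=14430.191 ≈ 14430.2 km; running total=32279.1 km
Leg 3 bearing: y=sinΔλ·cosφ2=-0.36176043, x=cosφ1·sinφ2-sinφ1·cosφ2·cosΔλ=-0.67811369; θ=atan2(y, x)=-151.9209° <0 so +360° → 208.0791° ≈ 208.1°
Leg 4: φ1=-1.1306575, φ2=-0.5875459, Δφ=0.5431116, Δλ=-4.3454073 rad; a=sin²(Δφ/2)+cosφ1·cosφ2·sin²(Δλ/2)=0.3128733343; c=2·atan2(√a, √(1-a))=1.187204867; dist=6371·c=7563.682 ≈ 7563.7 km; running total=39842.8 km
Leg 4 bearing: y=sinΔλ·cosφ2=0.77688426, x=cosφ1·sinφ2-sinφ1·cosφ2·cosΔλ=-0.50634503; θ=atan2(y, x)=123.0949° ≈ 123.1°
Leg 5: φ1=-0.5875459, φ2=-1.3425683, Δφ=-0.7550225, Δλ=0.7241772 rad; a=sin²(Δφ/2)+cosφ1·cosφ2·sin²(Δλ/2)=0.1595006352; c=2·atan2(√a, √(1-a))=0.821670701; dist=6371·c=5234.864 ≈ 5234.9 km; running total=45077.7 km
Leg 5 bearing: y=sinΔλ·cosφ2=0.14989621, x=cosφ1·sinφ2-sinφ1·cosφ2·cosΔλ=-0.71677881; θ=atan2(y, x)=168.1883° ≈ 168.2°

Leg 1: dist=12916.3 km, bearing=332.9°
Leg 2: dist=4932.6 km, bearing=310.9°
Leg 3: dist=14430.2 km, bearing=208.1°
Leg 4: dist=7563.7 km, bearing=123.1°
Leg 5: dist=5234.9 km, bearing=168.2°
Total: 45077.7 km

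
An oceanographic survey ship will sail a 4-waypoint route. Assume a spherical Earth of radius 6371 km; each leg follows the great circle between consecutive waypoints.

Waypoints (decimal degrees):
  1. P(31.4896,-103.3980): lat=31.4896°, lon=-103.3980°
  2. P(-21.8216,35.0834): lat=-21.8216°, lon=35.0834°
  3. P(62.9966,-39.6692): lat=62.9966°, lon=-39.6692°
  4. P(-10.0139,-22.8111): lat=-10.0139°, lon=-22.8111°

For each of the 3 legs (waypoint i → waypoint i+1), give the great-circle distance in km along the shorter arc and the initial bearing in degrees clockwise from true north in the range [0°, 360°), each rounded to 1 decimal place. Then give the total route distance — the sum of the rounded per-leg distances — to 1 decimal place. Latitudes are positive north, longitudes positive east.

Leg 1: dist=15778.1 km, bearing=85.7°
Leg 2: dist=11423.0 km, bearing=333.3°
Leg 3: dist=8246.0 km, bearing=162.7°
Total: 35447.1 km

Leg 1: φ1=0.5495972, φ2=-0.3808588, Δφ=-0.9304560, Δλ=2.4169564 rad; a=sin²(Δφ/2)+cosφ1·cosφ2·sin²(Δλ/2)=0.8934460933; c=2·atan2(√a, √(1-a))=2.476552790; dist=6371·c=15778.118 ≈ 15778.1 km; running total=15778.1 km
Leg 1 bearing: y=sinΔλ·cosφ2=0.61536619, x=cosφ1·sinφ2-sinφ1·cosφ2·cosΔλ=0.04609921; θ=atan2(y, x)=85.7158° ≈ 85.7°
Leg 2: φ1=-0.3808588, φ2=1.0994981, Δφ=1.4803569, Δλ=-1.3046790 rad; a=sin²(Δφ/2)+cosφ1·cosφ2·sin²(Δλ/2)=0.6101706865; c=2·atan2(√a, √(1-a))=1.792960758; dist=6371·c=11422.953 ≈ 11423.0 km; running total=27201.1 km
Leg 2 bearing: y=sinΔλ·cosφ2=-0.43806071, x=cosφ1·sinφ2-sinφ1·cosφ2·cosΔλ=0.87152309; θ=atan2(y, x)=-26.6858° <0 so +360° → 333.3142° ≈ 333.3°
Leg 3: φ1=1.0994981, φ2=-0.1747755, Δφ=-1.2742736, Δλ=0.2942294 rad; a=sin²(Δφ/2)+cosφ1·cosφ2·sin²(Δλ/2)=0.3635091974; c=2·atan2(√a, √(1-a))=1.294305332; dist=6371·c=8246.019 ≈ 8246.0 km; running total=35447.1 km
Leg 3 bearing: y=sinΔλ·cosφ2=0.28558439, x=cosφ1·sinφ2-sinφ1·cosφ2·cosΔλ=-0.91865260; θ=atan2(y, x)=162.7309° ≈ 162.7°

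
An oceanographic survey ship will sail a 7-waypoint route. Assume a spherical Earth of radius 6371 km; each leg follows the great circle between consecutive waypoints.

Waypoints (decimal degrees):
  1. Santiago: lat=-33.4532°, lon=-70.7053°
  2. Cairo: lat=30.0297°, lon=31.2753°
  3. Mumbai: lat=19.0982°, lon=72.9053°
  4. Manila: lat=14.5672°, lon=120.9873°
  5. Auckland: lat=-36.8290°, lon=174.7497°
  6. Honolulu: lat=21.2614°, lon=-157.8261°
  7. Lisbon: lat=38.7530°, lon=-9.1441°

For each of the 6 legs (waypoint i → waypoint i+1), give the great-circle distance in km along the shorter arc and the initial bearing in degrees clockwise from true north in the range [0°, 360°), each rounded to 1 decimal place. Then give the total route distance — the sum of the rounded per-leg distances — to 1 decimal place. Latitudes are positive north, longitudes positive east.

Leg 1: φ1=-0.5838685, φ2=0.5241171, Δφ=1.1079856, Δλ=1.7798972 rad; a=sin²(Δφ/2)+cosφ1·cosφ2·sin²(Δλ/2)=0.7129094923; c=2·atan2(√a, √(1-a))=2.010663167; dist=6371·c=12809.935 ≈ 12809.9 km; running total=12809.9 km
Leg 1 bearing: y=sinΔλ·cosφ2=0.84690794, x=cosφ1·sinφ2-sinφ1·cosφ2·cosΔλ=0.31847313; θ=atan2(y, x)=69.3916° ≈ 69.4°
Leg 2: φ1=0.5241171, φ2=0.3333265, Δφ=-0.1907907, Δλ=0.7265806 rad; a=sin²(Δφ/2)+cosφ1·cosφ2·sin²(Δλ/2)=0.1123798520; c=2·atan2(√a, √(1-a))=0.683700904; dist=6371·c=4355.858 ≈ 4355.9 km; running total=17165.8 km
Leg 2 bearing: y=sinΔλ·cosφ2=0.62775309, x=cosφ1·sinφ2-sinφ1·cosφ2·cosΔλ=-0.07020360; θ=atan2(y, x)=96.3811° ≈ 96.4°
Leg 3: φ1=0.3333265, φ2=0.2542456, Δφ=-0.0790809, Δλ=0.8391892 rad; a=sin²(Δφ/2)+cosφ1·cosφ2·sin²(Δλ/2)=0.1533528807; c=2·atan2(√a, √(1-a))=0.804746090; dist=6371·c=5127.037 ≈ 5127.0 km; running total=22292.8 km
Leg 3 bearing: y=sinΔλ·cosφ2=0.72018130, x=cosφ1·sinφ2-sinφ1·cosφ2·cosΔλ=0.02611502; θ=atan2(y, x)=87.9233° ≈ 87.9°
Leg 4: φ1=0.2542456, φ2=-0.6427873, Δφ=-0.8970329, Δλ=0.9383309 rad; a=sin²(Δφ/2)+cosφ1·cosφ2·sin²(Δλ/2)=0.3464074835; c=2·atan2(√a, √(1-a))=1.258562698; dist=6371·c=8018.303 ≈ 8018.3 km; running total=30311.1 km
Leg 4 bearing: y=sinΔλ·cosφ2=0.64560332, x=cosφ1·sinφ2-sinφ1·cosφ2·cosΔλ=-0.69916644; θ=atan2(y, x)=137.2809° ≈ 137.3°
Leg 5: φ1=-0.6427873, φ2=0.3710814, Δφ=1.0138687, Δλ=-5.8045427 rad; a=sin²(Δφ/2)+cosφ1·cosφ2·sin²(Δλ/2)=0.2776241573; c=2·atan2(√a, √(1-a))=1.109899329; dist=6371·c=7071.169 ≈ 7071.2 km; running total=37382.3 km
Leg 5 bearing: y=sinΔλ·cosφ2=0.42922605, x=cosφ1·sinφ2-sinφ1·cosφ2·cosΔλ=0.78610491; θ=atan2(y, x)=28.6353° ≈ 28.6°
Leg 6: φ1=0.3710814, φ2=0.6763674, Δφ=0.3052860, Δλ=2.5949904 rad; a=sin²(Δφ/2)+cosφ1·cosφ2·sin²(Δλ/2)=0.6969442399; c=2·atan2(√a, √(1-a))=1.975654584; dist=6371·c=12586.895 ≈ 12586.9 km; running total=49969.2 km
Leg 6 bearing: y=sinΔλ·cosφ2=0.40535719, x=cosφ1·sinφ2-sinφ1·cosφ2·cosΔλ=0.82494692; θ=atan2(y, x)=26.1683° ≈ 26.2°

Leg 1: dist=12809.9 km, bearing=69.4°
Leg 2: dist=4355.9 km, bearing=96.4°
Leg 3: dist=5127.0 km, bearing=87.9°
Leg 4: dist=8018.3 km, bearing=137.3°
Leg 5: dist=7071.2 km, bearing=28.6°
Leg 6: dist=12586.9 km, bearing=26.2°
Total: 49969.2 km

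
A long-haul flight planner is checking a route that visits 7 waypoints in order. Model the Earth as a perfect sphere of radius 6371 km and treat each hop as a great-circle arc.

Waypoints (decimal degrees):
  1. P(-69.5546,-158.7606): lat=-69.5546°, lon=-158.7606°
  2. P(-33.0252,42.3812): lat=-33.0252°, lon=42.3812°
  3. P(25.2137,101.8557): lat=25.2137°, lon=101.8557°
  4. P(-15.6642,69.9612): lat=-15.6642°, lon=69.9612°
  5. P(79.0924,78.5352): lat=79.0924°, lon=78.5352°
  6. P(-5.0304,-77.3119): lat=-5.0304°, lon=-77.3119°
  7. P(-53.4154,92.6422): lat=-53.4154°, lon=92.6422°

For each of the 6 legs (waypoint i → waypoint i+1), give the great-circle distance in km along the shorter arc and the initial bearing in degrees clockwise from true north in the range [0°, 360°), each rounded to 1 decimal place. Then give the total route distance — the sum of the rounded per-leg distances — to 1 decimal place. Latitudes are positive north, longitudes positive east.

Leg 1: dist=8479.8 km, bearing=198.1°
Leg 2: dist=9028.2 km, bearing=52.1°
Leg 3: dist=5709.7 km, bearing=220.6°
Leg 4: dist=10549.5 km, bearing=1.6°
Leg 5: dist=11670.7 km, bearing=335.0°
Leg 6: dist=13448.4 km, bearing=173.0°
Total: 58886.3 km

Leg 1: φ1=-1.2139568, φ2=-0.5763985, Δφ=0.6375583, Δλ=3.5105867 rad; a=sin²(Δφ/2)+cosφ1·cosφ2·sin²(Δλ/2)=0.3812437664; c=2·atan2(√a, √(1-a))=1.330992092; dist=6371·c=8479.751 ≈ 8479.8 km; running total=8479.8 km
Leg 1 bearing: y=sinΔλ·cosφ2=-0.30240305, x=cosφ1·sinφ2-sinφ1·cosφ2·cosΔλ=-0.92311442; θ=atan2(y, x)=-161.8617° <0 so +360° → 198.1383° ≈ 198.1°
Leg 2: φ1=-0.5763985, φ2=0.4400621, Δφ=1.0164606, Δλ=1.0380258 rad; a=sin²(Δφ/2)+cosφ1·cosφ2·sin²(Δλ/2)=0.4234435426; c=2·atan2(√a, √(1-a))=1.417078759; dist=6371·c=9028.209 ≈ 9028.2 km; running total=17508.0 km
Leg 2 bearing: y=sinΔλ·cosφ2=0.77933319, x=cosφ1·sinφ2-sinφ1·cosφ2·cosΔλ=0.60761519; θ=atan2(y, x)=52.0579° ≈ 52.1°
Leg 3: φ1=0.4400621, φ2=-0.2733919, Δφ=-0.7134539, Δλ=-0.5566640 rad; a=sin²(Δφ/2)+cosφ1·cosφ2·sin²(Δλ/2)=0.1877071446; c=2·atan2(√a, √(1-a))=0.896195396; dist=6371·c=5709.661 ≈ 5709.7 km; running total=23217.7 km
Leg 3 bearing: y=sinΔλ·cosφ2=-0.50873400, x=cosφ1·sinφ2-sinφ1·cosφ2·cosΔλ=-0.59252207; θ=atan2(y, x)=-139.3509° <0 so +360° → 220.6491° ≈ 220.6°
Leg 4: φ1=-0.2733919, φ2=1.3804228, Δφ=1.6538147, Δλ=0.1496445 rad; a=sin²(Δφ/2)+cosφ1·cosφ2·sin²(Δλ/2)=0.5424796114; c=2·atan2(√a, √(1-a))=1.655858090; dist=6371·c=10549.472 ≈ 10549.5 km; running total=33767.2 km
Leg 4 bearing: y=sinΔλ·cosφ2=0.02821102, x=cosφ1·sinφ2-sinφ1·cosφ2·cosΔλ=0.99598497; θ=atan2(y, x)=1.6225° ≈ 1.6°
Leg 5: φ1=1.3804228, φ2=-0.0877970, Δφ=-1.4682198, Δλ=-2.7200450 rad; a=sin²(Δφ/2)+cosφ1·cosφ2·sin²(Δλ/2)=0.6290476943; c=2·atan2(√a, √(1-a))=1.831846605; dist=6371·c=11670.695 ≈ 11670.7 km; running total=45437.9 km
Leg 5 bearing: y=sinΔλ·cosφ2=-0.40759708, x=cosφ1·sinφ2-sinφ1·cosφ2·cosΔλ=0.87592887; θ=atan2(y, x)=-24.9540° <0 so +360° → 335.0460° ≈ 335.0°
Leg 6: φ1=-0.0877970, φ2=-0.9322746, Δφ=-0.8444776, Δλ=2.9662586 rad; a=sin²(Δφ/2)+cosφ1·cosφ2·sin²(Δλ/2)=0.7571011405; c=2·atan2(√a, √(1-a))=2.110873615; dist=6371·c=13448.376 ≈ 13448.4 km; running total=58886.3 km
Leg 6 bearing: y=sinΔλ·cosφ2=0.10396607, x=cosφ1·sinφ2-sinφ1·cosφ2·cosΔλ=-0.85134427; θ=atan2(y, x)=173.0375° ≈ 173.0°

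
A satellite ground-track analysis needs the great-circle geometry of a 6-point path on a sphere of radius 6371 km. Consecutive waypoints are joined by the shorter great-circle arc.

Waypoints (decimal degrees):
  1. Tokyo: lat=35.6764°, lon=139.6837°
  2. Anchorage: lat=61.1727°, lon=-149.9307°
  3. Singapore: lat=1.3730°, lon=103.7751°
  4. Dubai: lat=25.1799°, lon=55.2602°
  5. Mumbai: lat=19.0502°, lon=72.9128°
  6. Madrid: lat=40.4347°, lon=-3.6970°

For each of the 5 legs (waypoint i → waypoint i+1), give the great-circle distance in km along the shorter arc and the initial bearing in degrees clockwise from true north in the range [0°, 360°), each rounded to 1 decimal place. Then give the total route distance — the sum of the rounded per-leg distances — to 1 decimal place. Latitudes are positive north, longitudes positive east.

Leg 1: dist=5562.8 km, bearing=36.3°
Leg 2: dist=10737.0 km, bearing=285.0°
Leg 3: dist=5831.8 km, bearing=301.2°
Leg 4: dist=1939.8 km, bearing=107.0°
Leg 5: dist=7535.8 km, bearing=306.9°
Total: 31607.2 km

Leg 1: φ1=0.6226706, φ2=1.0676650, Δφ=0.4449944, Δλ=-5.0547248 rad; a=sin²(Δφ/2)+cosφ1·cosφ2·sin²(Δλ/2)=0.1787919629; c=2·atan2(√a, √(1-a))=0.873149533; dist=6371·c=5562.836 ≈ 5562.8 km; running total=5562.8 km
Leg 1 bearing: y=sinΔλ·cosφ2=0.45419227, x=cosφ1·sinφ2-sinφ1·cosφ2·cosΔλ=0.61726086; θ=atan2(y, x)=36.3463° ≈ 36.3°
Leg 2: φ1=1.0676650, φ2=0.0239634, Δφ=-1.0437017, Δλ=4.4280015 rad; a=sin²(Δφ/2)+cosφ1·cosφ2·sin²(Δλ/2)=0.5571259766; c=2·atan2(√a, √(1-a))=1.685298316; dist=6371·c=10737.036 ≈ 10737.0 km; running total=16299.8 km
Leg 2 bearing: y=sinΔλ·cosφ2=-0.95955812, x=cosφ1·sinφ2-sinφ1·cosφ2·cosΔλ=0.25728331; θ=atan2(y, x)=-74.9905° <0 so +360° → 285.0095° ≈ 285.0°
Leg 3: φ1=0.0239634, φ2=0.4394722, Δφ=0.4155088, Δλ=-0.8467447 rad; a=sin²(Δφ/2)+cosφ1·cosφ2·sin²(Δλ/2)=0.1952491951; c=2·atan2(√a, √(1-a))=0.915364545; dist=6371·c=5831.788 ≈ 5831.8 km; running total=22131.6 km
Leg 3 bearing: y=sinΔλ·cosφ2=-0.67794315, x=cosφ1·sinφ2-sinφ1·cosφ2·cosΔλ=0.41097552; θ=atan2(y, x)=-58.7754° <0 so +360° → 301.2246° ≈ 301.2°
Leg 4: φ1=0.4394722, φ2=0.3324887, Δφ=-0.1069834, Δλ=0.3080960 rad; a=sin²(Δφ/2)+cosφ1·cosφ2·sin²(Δλ/2)=0.0229982019; c=2·atan2(√a, √(1-a))=0.304477931; dist=6371·c=1939.829 ≈ 1939.8 km; running total=24071.4 km
Leg 4 bearing: y=sinΔλ·cosφ2=0.28663701, x=cosφ1·sinφ2-sinφ1·cosφ2·cosΔλ=-0.08784282; θ=atan2(y, x)=107.0382° ≈ 107.0°
Leg 5: φ1=0.3324887, φ2=0.7057186, Δφ=0.3732299, Δλ=-1.3370932 rad; a=sin²(Δφ/2)+cosφ1·cosφ2·sin²(Δλ/2)=0.3108459200; c=2·atan2(√a, √(1-a))=1.182828388; dist=6371·c=7535.800 ≈ 7535.8 km; running total=31607.2 km
Leg 5 bearing: y=sinΔλ·cosφ2=-0.74045429, x=cosφ1·sinφ2-sinφ1·cosφ2·cosΔλ=0.55552713; θ=atan2(y, x)=-53.1209° <0 so +360° → 306.8791° ≈ 306.9°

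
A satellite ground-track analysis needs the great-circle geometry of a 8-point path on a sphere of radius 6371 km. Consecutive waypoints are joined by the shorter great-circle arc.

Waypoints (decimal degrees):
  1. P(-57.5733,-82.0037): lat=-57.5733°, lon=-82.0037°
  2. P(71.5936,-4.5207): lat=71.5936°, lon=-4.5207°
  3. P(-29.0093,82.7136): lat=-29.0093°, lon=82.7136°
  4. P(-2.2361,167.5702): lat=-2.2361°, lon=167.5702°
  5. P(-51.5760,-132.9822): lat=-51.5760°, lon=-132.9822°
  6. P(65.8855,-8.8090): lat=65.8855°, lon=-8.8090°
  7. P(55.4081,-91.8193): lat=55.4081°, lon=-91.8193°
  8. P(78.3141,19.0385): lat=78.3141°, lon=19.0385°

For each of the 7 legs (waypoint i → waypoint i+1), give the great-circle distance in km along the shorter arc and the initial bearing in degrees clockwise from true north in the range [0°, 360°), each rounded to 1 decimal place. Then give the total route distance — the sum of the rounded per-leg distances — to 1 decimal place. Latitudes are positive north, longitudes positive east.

Leg 1: φ1=-1.0048436, φ2=1.2495440, Δφ=2.2543877, Δλ=1.3523335 rad; a=sin²(Δφ/2)+cosφ1·cosφ2·sin²(Δλ/2)=0.8821001907; c=2·atan2(√a, √(1-a))=2.440596986; dist=6371·c=15549.043 ≈ 15549.0 km; running total=15549.0 km
Leg 1 bearing: y=sinΔλ·cosφ2=0.30825008, x=cosφ1·sinφ2-sinφ1·cosφ2·cosΔλ=0.56655067; θ=atan2(y, x)=28.5498° ≈ 28.5°
Leg 2: φ1=1.2495440, φ2=-0.5063078, Δφ=-1.7558518, Δλ=1.5225258 rad; a=sin²(Δφ/2)+cosφ1·cosφ2·sin²(Δλ/2)=0.7234087618; c=2·atan2(√a, √(1-a))=2.034001163; dist=6371·c=12958.621 ≈ 12958.6 km; running total=28507.6 km
Leg 2 bearing: y=sinΔλ·cosφ2=0.87352234, x=cosφ1·sinφ2-sinφ1·cosφ2·cosΔλ=-0.19316527; θ=atan2(y, x)=102.4694° ≈ 102.5°
Leg 3: φ1=-0.5063078, φ2=-0.0390273, Δφ=0.4672805, Δλ=1.4810271 rad; a=sin²(Δφ/2)+cosφ1·cosφ2·sin²(Δλ/2)=0.4513683232; c=2·atan2(√a, √(1-a))=1.473378962; dist=6371·c=9386.897 ≈ 9386.9 km; running total=37894.5 km
Leg 3 bearing: y=sinΔλ·cosφ2=0.99521504, x=cosφ1·sinφ2-sinφ1·cosφ2·cosΔλ=0.00931988; θ=atan2(y, x)=89.4635° ≈ 89.5°
Leg 4: φ1=-0.0390273, φ2=-0.9001710, Δφ=-0.8611437, Δλ=-5.2456290 rad; a=sin²(Δφ/2)+cosφ1·cosφ2·sin²(Δλ/2)=0.3268802625; c=2·atan2(√a, √(1-a))=1.217236667; dist=6371·c=7755.015 ≈ 7755.0 km; running total=45649.5 km
Leg 4 bearing: y=sinΔλ·cosφ2=0.53519315, x=cosφ1·sinφ2-sinφ1·cosφ2·cosΔλ=-0.77051056; θ=atan2(y, x)=145.2163° ≈ 145.2°
Leg 5: φ1=-0.9001710, φ2=1.1499189, Δφ=2.0500899, Δλ=2.1672312 rad; a=sin²(Δφ/2)+cosφ1·cosφ2·sin²(Δλ/2)=0.9288423048; c=2·atan2(√a, √(1-a))=2.601545835; dist=6371·c=16574.449 ≈ 16574.4 km; running total=62223.9 km
Leg 5 bearing: y=sinΔλ·cosφ2=0.33802063, x=cosφ1·sinφ2-sinφ1·cosφ2·cosΔλ=0.38745215; θ=atan2(y, x)=41.1021° ≈ 41.1°
Leg 6: φ1=1.1499189, φ2=0.9670538, Δφ=-0.1828651, Δλ=-1.4488030 rad; a=sin²(Δφ/2)+cosφ1·cosφ2·sin²(Δλ/2)=0.1101992093; c=2·atan2(√a, √(1-a))=0.676766933; dist=6371·c=4311.682 ≈ 4311.7 km; running total=66535.6 km
Leg 6 bearing: y=sinΔλ·cosφ2=-0.56350805, x=cosφ1·sinφ2-sinφ1·cosφ2·cosΔλ=0.27327652; θ=atan2(y, x)=-64.1287° <0 so +360° → 295.8713° ≈ 295.9°
Leg 7: φ1=0.9670538, φ2=1.3668389, Δφ=0.3997851, Δλ=1.9348336 rad; a=sin²(Δφ/2)+cosφ1·cosφ2·sin²(Δλ/2)=0.1173944948; c=2·atan2(√a, √(1-a))=0.699427292; dist=6371·c=4456.051 ≈ 4456.1 km; running total=70991.7 km
Leg 7 bearing: y=sinΔλ·cosφ2=0.18927284, x=cosφ1·sinφ2-sinφ1·cosφ2·cosΔλ=0.61532748; θ=atan2(y, x)=17.0977° ≈ 17.1°

Leg 1: dist=15549.0 km, bearing=28.5°
Leg 2: dist=12958.6 km, bearing=102.5°
Leg 3: dist=9386.9 km, bearing=89.5°
Leg 4: dist=7755.0 km, bearing=145.2°
Leg 5: dist=16574.4 km, bearing=41.1°
Leg 6: dist=4311.7 km, bearing=295.9°
Leg 7: dist=4456.1 km, bearing=17.1°
Total: 70991.7 km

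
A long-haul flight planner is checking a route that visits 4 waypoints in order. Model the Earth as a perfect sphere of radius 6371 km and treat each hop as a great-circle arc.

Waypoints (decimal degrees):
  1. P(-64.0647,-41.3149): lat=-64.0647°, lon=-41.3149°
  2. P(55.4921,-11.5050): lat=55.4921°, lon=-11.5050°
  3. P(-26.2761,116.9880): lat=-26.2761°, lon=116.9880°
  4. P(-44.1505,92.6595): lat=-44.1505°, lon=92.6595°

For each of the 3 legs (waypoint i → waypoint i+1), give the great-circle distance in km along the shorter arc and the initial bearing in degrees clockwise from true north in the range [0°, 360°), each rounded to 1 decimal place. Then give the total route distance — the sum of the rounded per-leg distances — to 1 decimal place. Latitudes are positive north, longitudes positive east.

Leg 1: dist=13536.9 km, bearing=19.3°
Leg 2: dist=14780.1 km, bearing=73.4°
Leg 3: dist=2951.4 km, bearing=221.4°
Total: 31268.4 km

Leg 1: φ1=-1.1181399, φ2=0.9685199, Δφ=2.0866598, Δλ=0.5202809 rad; a=sin²(Δφ/2)+cosφ1·cosφ2·sin²(Δλ/2)=0.7630356419; c=2·atan2(√a, √(1-a))=2.124770631; dist=6371·c=13536.914 ≈ 13536.9 km; running total=13536.9 km
Leg 1 bearing: y=sinΔλ·cosφ2=0.28163056, x=cosφ1·sinφ2-sinφ1·cosφ2·cosΔλ=0.80245450; θ=atan2(y, x)=19.3391° ≈ 19.3°
Leg 2: φ1=0.9685199, φ2=-0.4586045, Δφ=-1.4271243, Δλ=2.2426259 rad; a=sin²(Δφ/2)+cosφ1·cosφ2·sin²(Δλ/2)=0.8404907269; c=2·atan2(√a, √(1-a))=2.319898361; dist=6371·c=14780.072 ≈ 14780.1 km; running total=28317.0 km
Leg 2 bearing: y=sinΔλ·cosφ2=0.70181036, x=cosφ1·sinφ2-sinφ1·cosφ2·cosΔλ=0.20910876; θ=atan2(y, x)=73.4082° ≈ 73.4°
Leg 3: φ1=-0.4586045, φ2=-0.7705716, Δφ=-0.3119671, Δλ=-0.4246124 rad; a=sin²(Δφ/2)+cosφ1·cosφ2·sin²(Δλ/2)=0.0527004310; c=2·atan2(√a, √(1-a))=0.463262976; dist=6371·c=2951.448 ≈ 2951.4 km; running total=31268.4 km
Leg 3 bearing: y=sinΔλ·cosφ2=-0.29559200, x=cosφ1·sinφ2-sinφ1·cosφ2·cosΔλ=-0.33513840; θ=atan2(y, x)=-138.5877° <0 so +360° → 221.4123° ≈ 221.4°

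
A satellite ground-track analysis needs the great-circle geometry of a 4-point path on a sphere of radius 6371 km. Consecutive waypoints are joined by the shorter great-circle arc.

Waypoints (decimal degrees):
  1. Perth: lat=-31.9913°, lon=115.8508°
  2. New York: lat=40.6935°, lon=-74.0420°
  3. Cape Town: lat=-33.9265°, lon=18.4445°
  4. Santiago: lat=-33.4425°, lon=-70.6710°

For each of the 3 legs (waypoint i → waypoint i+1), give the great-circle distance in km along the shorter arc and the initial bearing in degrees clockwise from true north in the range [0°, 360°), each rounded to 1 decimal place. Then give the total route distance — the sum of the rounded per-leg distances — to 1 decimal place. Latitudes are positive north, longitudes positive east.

Leg 1: φ1=-0.5583535, φ2=0.7102356, Δφ=1.2685891, Δλ=-3.3142546 rad; a=sin²(Δφ/2)+cosφ1·cosφ2·sin²(Δλ/2)=0.9894631989; c=2·atan2(√a, √(1-a))=2.935932560; dist=6371·c=18704.826 ≈ 18704.8 km; running total=18704.8 km
Leg 1 bearing: y=sinΔλ·cosφ2=0.13026421, x=cosφ1·sinφ2-sinφ1·cosφ2·cosΔλ=0.15727156; θ=atan2(y, x)=39.6341° ≈ 39.6°
Leg 2: φ1=0.7102356, φ2=-0.5921291, Δφ=-1.3023647, Δλ=1.6141939 rad; a=sin²(Δφ/2)+cosφ1·cosφ2·sin²(Δλ/2)=0.6956005030; c=2·atan2(√a, √(1-a))=1.972732566; dist=6371·c=12568.279 ≈ 12568.3 km; running total=31273.1 km
Leg 2 bearing: y=sinΔλ·cosφ2=0.82897300, x=cosφ1·sinφ2-sinφ1·cosφ2·cosΔλ=-0.39970683; θ=atan2(y, x)=115.7420° ≈ 115.7°
Leg 3: φ1=-0.5921291, φ2=-0.5836817, Δφ=0.0084474, Δλ=-1.5553589 rad; a=sin²(Δφ/2)+cosφ1·cosφ2·sin²(Δλ/2)=0.3408635419; c=2·atan2(√a, √(1-a))=1.246889218; dist=6371·c=7943.931 ≈ 7943.9 km; running total=39217.0 km
Leg 3 bearing: y=sinΔλ·cosφ2=-0.83433988, x=cosφ1·sinφ2-sinφ1·cosφ2·cosΔλ=-0.45008812; θ=atan2(y, x)=-118.3448° <0 so +360° → 241.6552° ≈ 241.7°

Leg 1: dist=18704.8 km, bearing=39.6°
Leg 2: dist=12568.3 km, bearing=115.7°
Leg 3: dist=7943.9 km, bearing=241.7°
Total: 39217.0 km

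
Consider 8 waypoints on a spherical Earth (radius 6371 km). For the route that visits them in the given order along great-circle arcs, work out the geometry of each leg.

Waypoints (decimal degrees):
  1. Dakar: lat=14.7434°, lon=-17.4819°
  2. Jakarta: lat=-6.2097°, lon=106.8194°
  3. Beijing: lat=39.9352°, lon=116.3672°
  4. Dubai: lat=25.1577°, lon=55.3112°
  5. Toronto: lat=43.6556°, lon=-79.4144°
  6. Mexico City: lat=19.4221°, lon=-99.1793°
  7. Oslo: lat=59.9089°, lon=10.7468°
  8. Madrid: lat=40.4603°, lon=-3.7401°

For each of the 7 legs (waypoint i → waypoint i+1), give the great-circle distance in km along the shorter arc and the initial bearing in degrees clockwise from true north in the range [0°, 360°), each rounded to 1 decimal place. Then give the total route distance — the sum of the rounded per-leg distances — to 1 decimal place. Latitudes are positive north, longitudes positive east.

Leg 1: dist=13866.3 km, bearing=87.4°
Leg 2: dist=5223.7 km, bearing=10.0°
Leg 3: dist=5837.7 km, bearing=273.2°
Leg 4: dist=11078.9 km, bearing=328.6°
Leg 5: dist=3263.0 km, bearing=220.6°
Leg 6: dist=9199.1 km, bearing=28.4°
Leg 7: dist=2383.8 km, bearing=211.4°
Total: 50852.5 km

Leg 1: φ1=0.2573209, φ2=-0.1083797, Δφ=-0.3657006, Δλ=2.1694669 rad; a=sin²(Δφ/2)+cosφ1·cosφ2·sin²(Δλ/2)=0.7846601173; c=2·atan2(√a, √(1-a))=2.176475096; dist=6371·c=13866.323 ≈ 13866.3 km; running total=13866.3 km
Leg 1 bearing: y=sinΔλ·cosφ2=0.82123859, x=cosφ1·sinφ2-sinφ1·cosφ2·cosΔλ=0.03796908; θ=atan2(y, x)=87.3529° ≈ 87.4°
Leg 2: φ1=-0.1083797, φ2=0.6970007, Δφ=0.8053804, Δλ=0.1666405 rad; a=sin²(Δφ/2)+cosφ1·cosφ2·sin²(Δλ/2)=0.1588611853; c=2·atan2(√a, √(1-a))=0.819922828; dist=6371·c=5223.728 ≈ 5223.7 km; running total=19090.0 km
Leg 2 bearing: y=sinΔλ·cosφ2=0.12718458, x=cosφ1·sinφ2-sinφ1·cosφ2·cosΔλ=0.71994536; θ=atan2(y, x)=10.0184° ≈ 10.0°
Leg 3: φ1=0.6970007, φ2=0.4390847, Δφ=-0.2579160, Δλ=-1.0656282 rad; a=sin²(Δφ/2)+cosφ1·cosφ2·sin²(Δλ/2)=0.1956152255; c=2·atan2(√a, √(1-a))=0.916287622; dist=6371·c=5837.668 ≈ 5837.7 km; running total=24927.7 km
Leg 3 bearing: y=sinΔλ·cosφ2=-0.79208280, x=cosφ1·sinφ2-sinφ1·cosφ2·cosΔλ=0.04477128; θ=atan2(y, x)=-86.7649° <0 so +360° → 273.2351° ≈ 273.2°
Leg 4: φ1=0.4390847, φ2=0.7619340, Δφ=0.3228493, Δλ=-2.3514053 rad; a=sin²(Δφ/2)+cosφ1·cosφ2·sin²(Δλ/2)=0.5836888279; c=2·atan2(√a, √(1-a))=1.738965525; dist=6371·c=11078.949 ≈ 11078.9 km; running total=36006.6 km
Leg 4 bearing: y=sinΔλ·cosφ2=-0.51403763, x=cosφ1·sinφ2-sinφ1·cosφ2·cosΔλ=0.84127881; θ=atan2(y, x)=-31.4257° <0 so +360° → 328.5743° ≈ 328.6°
Leg 5: φ1=0.7619340, φ2=0.3389796, Δφ=-0.4229544, Δλ=-0.3449626 rad; a=sin²(Δφ/2)+cosφ1·cosφ2·sin²(Δλ/2)=0.0641585641; c=2·atan2(√a, √(1-a))=0.512170484; dist=6371·c=3263.038 ≈ 3263.0 km; running total=39269.6 km
Leg 5 bearing: y=sinΔλ·cosφ2=-0.31891821, x=cosφ1·sinφ2-sinφ1·cosφ2·cosΔλ=-0.37210234; θ=atan2(y, x)=-139.4011° <0 so +360° → 220.5989° ≈ 220.6°
Leg 6: φ1=0.3389796, φ2=1.0456076, Δφ=0.7066280, Δλ=1.9185724 rad; a=sin²(Δφ/2)+cosφ1·cosφ2·sin²(Δλ/2)=0.4367195303; c=2·atan2(√a, √(1-a))=1.443895060; dist=6371·c=9199.055 ≈ 9199.1 km; running total=48468.7 km
Leg 6 bearing: y=sinΔλ·cosφ2=0.47136043, x=cosφ1·sinφ2-sinφ1·cosφ2·cosΔλ=0.87281251; θ=atan2(y, x)=28.3712° ≈ 28.4°
Leg 7: φ1=1.0456076, φ2=0.7061655, Δφ=-0.3394421, Δλ=-0.2528441 rad; a=sin²(Δφ/2)+cosφ1·cosφ2·sin²(Δλ/2)=0.0345942419; c=2·atan2(√a, √(1-a))=0.374169429; dist=6371·c=2383.833 ≈ 2383.8 km; running total=50852.5 km
Leg 7 bearing: y=sinΔλ·cosφ2=-0.19033465, x=cosφ1·sinφ2-sinφ1·cosφ2·cosΔλ=-0.31202987; θ=atan2(y, x)=-148.6173° <0 so +360° → 211.3827° ≈ 211.4°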